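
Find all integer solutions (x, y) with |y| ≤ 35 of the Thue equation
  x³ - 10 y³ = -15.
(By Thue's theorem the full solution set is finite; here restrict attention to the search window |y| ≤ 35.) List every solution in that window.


The equation is x³ - 10y³ = -15. For fixed y, x³ = 10·y³ − 15, so a solution requires the RHS to be a perfect cube.
Strategy: iterate y from -35 to 35, compute RHS = 10·y³ − 15, and check whether it is a (positive or negative) perfect cube.
Check small values of y:
  y = 0: RHS = -15 is not a perfect cube.
  y = 1: RHS = -5 is not a perfect cube.
  y = -1: RHS = -25 is not a perfect cube.
  y = 2: RHS = 65 is not a perfect cube.
  y = -2: RHS = -95 is not a perfect cube.
  y = 3: RHS = 255 is not a perfect cube.
  y = -3: RHS = -285 is not a perfect cube.
Continuing the search up to |y| = 35 finds no solutions either.
No (x, y) in the scanned range satisfies the equation.

No integer solutions with |y| ≤ 35.


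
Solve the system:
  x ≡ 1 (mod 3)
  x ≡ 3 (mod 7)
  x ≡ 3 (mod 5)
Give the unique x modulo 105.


Moduli 3, 7, 5 are pairwise coprime; by CRT there is a unique solution modulo M = 3 · 7 · 5 = 105.
Solve pairwise, accumulating the modulus:
  Start with x ≡ 1 (mod 3).
  Combine with x ≡ 3 (mod 7): since gcd(3, 7) = 1, we get a unique residue mod 21.
    Write x = 1 + 3·t and substitute into x ≡ 3 (mod 7): 3·t ≡ 3 − 1 = 2 (mod 7).
    The inverse of 3 mod 7 is 5 (since 3·5 = 15 = 2·7 + 1), so t ≡ 5·2 = 10 ≡ 3 (mod 7).
    Then x = 1 + 3·3 = 10, valid modulo lcm(3, 7) = 21: x ≡ 10 (mod 21).
  Combine with x ≡ 3 (mod 5): since gcd(21, 5) = 1, we get a unique residue mod 105.
    Write x = 10 + 21·t and substitute into x ≡ 3 (mod 5): 21·t ≡ 3 − 10 = -7 (mod 5).
    Reduce coefficients mod 5: 1·t ≡ 3 (mod 5).
    So t ≡ 3 (mod 5).
    Then x = 10 + 21·3 = 73, valid modulo lcm(21, 5) = 105: x ≡ 73 (mod 105).
Verify: 73 mod 3 = 1 ✓, 73 mod 7 = 3 ✓, 73 mod 5 = 3 ✓.

x ≡ 73 (mod 105).


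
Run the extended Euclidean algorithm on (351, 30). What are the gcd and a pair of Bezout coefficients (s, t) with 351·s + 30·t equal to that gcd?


Euclidean algorithm on (351, 30) — divide until remainder is 0:
  351 = 11 · 30 + 21
  30 = 1 · 21 + 9
  21 = 2 · 9 + 3
  9 = 3 · 3 + 0
gcd(351, 30) = 3.
Track Bezout coefficients alongside the remainders: start with r₀ = 351 = a·1 + b·0 (s = 1, t = 0) and r₁ = 30 = a·0 + b·1 (s = 0, t = 1); each new remainder r_{k+1} = r_{k-1} − q_k·r_k inherits s_{k+1} = s_{k-1} − q_k·s_k, t_{k+1} = t_{k-1} − q_k·t_k, so r_k = a·s_k + b·t_k at every step:
  q = 11: r = 21, s = 1 − 11·0 = 1, t = 0 − 11·1 = -11  (check: 351·1 + 30·(-11) = 21)
  q = 1: r = 9, s = 0 − 1·1 = -1, t = 1 − 1·(-11) = 12  (check: 351·(-1) + 30·12 = 9)
  q = 2: r = 3, s = 1 − 2·(-1) = 3, t = -11 − 2·12 = -35  (check: 351·3 + 30·(-35) = 3)
The row with r = 3 (the gcd) gives the Bezout coefficients s = 3, t = -35.
Result: 351 · (3) + 30 · (-35) = 3.

gcd(351, 30) = 3; s = 3, t = -35 (check: 351·3 + 30·(-35) = 3).


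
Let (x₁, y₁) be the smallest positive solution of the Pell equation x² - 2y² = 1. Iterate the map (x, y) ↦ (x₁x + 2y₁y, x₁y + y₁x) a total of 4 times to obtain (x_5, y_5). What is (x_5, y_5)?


Step 1: Find the fundamental solution (x₁, y₁) of x² - 2y² = 1.
  Expand √2 as a continued fraction. a₀ = ⌊√2⌋ = 1; iterate m_{k+1} = d_k·a_k − m_k, d_{k+1} = (2 − m_{k+1}²)/d_k, a_{k+1} = ⌊(a₀ + m_{k+1})/d_{k+1}⌋ (starting m₀ = 0, d₀ = 1), with convergents p_k = a_k·p_{k-1} + p_{k-2}, q_k = a_k·q_{k-1} + q_{k-2} (p₋₁ = 1, q₋₁ = 0):
  k = 0: a₀ = 1; p₀/q₀ = 1/1; p₀² − 2·q₀² = 1 − 2 = -1.
  k = 1: m = 1, d = 1, a = ⌊(1 + 1)/1⌋ = 2; p/q = (2·1 + 1)/(2·1 + 0) = 3/2; p² − 2·q² = 9 − 8 = 1.
  The first convergent with p² − 2·q² = 1 gives the fundamental solution (x₁, y₁) = (3, 2).
Step 2: Apply the recurrence (x_{n+1}, y_{n+1}) = (x₁x_n + 2y₁y_n, x₁y_n + y₁x_n) repeatedly.
  From (x_1, y_1) = (3, 2): x_2 = 3·3 + 2·2·2 = 17; y_2 = 3·2 + 2·3 = 12.
  From (x_2, y_2) = (17, 12): x_3 = 3·17 + 2·2·12 = 99; y_3 = 3·12 + 2·17 = 70.
  From (x_3, y_3) = (99, 70): x_4 = 3·99 + 2·2·70 = 577; y_4 = 3·70 + 2·99 = 408.
  From (x_4, y_4) = (577, 408): x_5 = 3·577 + 2·2·408 = 3363; y_5 = 3·408 + 2·577 = 2378.
Step 3: Verify x_5² - 2·y_5² = 11309769 - 11309768 = 1 (should be 1). ✓

(x_1, y_1) = (3, 2); (x_5, y_5) = (3363, 2378).


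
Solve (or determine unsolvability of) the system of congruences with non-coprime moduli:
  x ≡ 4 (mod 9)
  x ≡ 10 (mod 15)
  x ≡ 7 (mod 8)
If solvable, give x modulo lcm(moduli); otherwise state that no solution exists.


Moduli 9, 15, 8 are not pairwise coprime, so CRT works modulo lcm(m_i) when all pairwise compatibility conditions hold.
Pairwise compatibility: gcd(m_i, m_j) must divide a_i - a_j for every pair.
Merge one congruence at a time:
  Start: x ≡ 4 (mod 9).
  Combine with x ≡ 10 (mod 15): gcd(9, 15) = 3; 10 - 4 = 6, which IS divisible by 3, so compatible.
    Write x = 4 + 9·t and substitute into x ≡ 10 (mod 15): 9·t ≡ 10 − 4 = 6 (mod 15).
    Divide the congruence (and modulus) by g = 3: 3·t ≡ 2 (mod 5).
    The inverse of 3 mod 5 is 2 (since 3·2 = 6 = 1·5 + 1), so t ≡ 2·2 = 4 ≡ 4 (mod 5).
    Then x = 4 + 9·4 = 40, valid modulo lcm(9, 15) = 45: x ≡ 40 (mod 45).
  Combine with x ≡ 7 (mod 8): gcd(45, 8) = 1; 7 - 40 = -33, which IS divisible by 1, so compatible.
    Write x = 40 + 45·t and substitute into x ≡ 7 (mod 8): 45·t ≡ 7 − 40 = -33 (mod 8).
    Reduce coefficients mod 8: 5·t ≡ 7 (mod 8).
    The inverse of 5 mod 8 is 5 (since 5·5 = 25 = 3·8 + 1), so t ≡ 5·7 = 35 ≡ 3 (mod 8).
    Then x = 40 + 45·3 = 175, valid modulo lcm(45, 8) = 360: x ≡ 175 (mod 360).
Verify: 175 mod 9 = 4, 175 mod 15 = 10, 175 mod 8 = 7.

x ≡ 175 (mod 360).


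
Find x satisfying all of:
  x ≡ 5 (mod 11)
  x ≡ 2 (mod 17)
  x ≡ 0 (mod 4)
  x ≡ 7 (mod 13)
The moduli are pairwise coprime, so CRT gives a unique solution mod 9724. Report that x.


Product of moduli M = 11 · 17 · 4 · 13 = 9724.
Merge one congruence at a time:
  Start: x ≡ 5 (mod 11).
  Combine with x ≡ 2 (mod 17); new modulus lcm = 187.
    Write x = 5 + 11·t and substitute into x ≡ 2 (mod 17): 11·t ≡ 2 − 5 = -3 (mod 17).
    Reduce coefficients mod 17: 11·t ≡ 14 (mod 17).
    The inverse of 11 mod 17 is 14 (since 11·14 = 154 = 9·17 + 1), so t ≡ 14·14 = 196 ≡ 9 (mod 17).
    Then x = 5 + 11·9 = 104, valid modulo lcm(11, 17) = 187: x ≡ 104 (mod 187).
  Combine with x ≡ 0 (mod 4); new modulus lcm = 748.
    Write x = 104 + 187·t and substitute into x ≡ 0 (mod 4): 187·t ≡ 0 − 104 = -104 (mod 4).
    Reduce coefficients mod 4: 3·t ≡ 0 (mod 4).
    The inverse of 3 mod 4 is 3 (since 3·3 = 9 = 2·4 + 1), so t ≡ 3·0 = 0 ≡ 0 (mod 4).
    Then x = 104 + 187·0 = 104, valid modulo lcm(187, 4) = 748: x ≡ 104 (mod 748).
  Combine with x ≡ 7 (mod 13); new modulus lcm = 9724.
    Write x = 104 + 748·t and substitute into x ≡ 7 (mod 13): 748·t ≡ 7 − 104 = -97 (mod 13).
    Reduce coefficients mod 13: 7·t ≡ 7 (mod 13).
    The inverse of 7 mod 13 is 2 (since 7·2 = 14 = 1·13 + 1), so t ≡ 2·7 = 14 ≡ 1 (mod 13).
    Then x = 104 + 748·1 = 852, valid modulo lcm(748, 13) = 9724: x ≡ 852 (mod 9724).
Verify against each original: 852 mod 11 = 5, 852 mod 17 = 2, 852 mod 4 = 0, 852 mod 13 = 7.

x ≡ 852 (mod 9724).


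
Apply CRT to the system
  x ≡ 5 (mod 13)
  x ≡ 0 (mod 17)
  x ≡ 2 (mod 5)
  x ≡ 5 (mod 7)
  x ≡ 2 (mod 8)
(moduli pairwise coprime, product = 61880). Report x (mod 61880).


Product of moduli M = 13 · 17 · 5 · 7 · 8 = 61880.
Merge one congruence at a time:
  Start: x ≡ 5 (mod 13).
  Combine with x ≡ 0 (mod 17); new modulus lcm = 221.
    Write x = 5 + 13·t and substitute into x ≡ 0 (mod 17): 13·t ≡ 0 − 5 = -5 (mod 17).
    Reduce coefficients mod 17: 13·t ≡ 12 (mod 17).
    The inverse of 13 mod 17 is 4 (since 13·4 = 52 = 3·17 + 1), so t ≡ 4·12 = 48 ≡ 14 (mod 17).
    Then x = 5 + 13·14 = 187, valid modulo lcm(13, 17) = 221: x ≡ 187 (mod 221).
  Combine with x ≡ 2 (mod 5); new modulus lcm = 1105.
    Write x = 187 + 221·t and substitute into x ≡ 2 (mod 5): 221·t ≡ 2 − 187 = -185 (mod 5).
    Reduce coefficients mod 5: 1·t ≡ 0 (mod 5).
    So t ≡ 0 (mod 5).
    Then x = 187 + 221·0 = 187, valid modulo lcm(221, 5) = 1105: x ≡ 187 (mod 1105).
  Combine with x ≡ 5 (mod 7); new modulus lcm = 7735.
    Write x = 187 + 1105·t and substitute into x ≡ 5 (mod 7): 1105·t ≡ 5 − 187 = -182 (mod 7).
    Reduce coefficients mod 7: 6·t ≡ 0 (mod 7).
    The inverse of 6 mod 7 is 6 (since 6·6 = 36 = 5·7 + 1), so t ≡ 6·0 = 0 ≡ 0 (mod 7).
    Then x = 187 + 1105·0 = 187, valid modulo lcm(1105, 7) = 7735: x ≡ 187 (mod 7735).
  Combine with x ≡ 2 (mod 8); new modulus lcm = 61880.
    Write x = 187 + 7735·t and substitute into x ≡ 2 (mod 8): 7735·t ≡ 2 − 187 = -185 (mod 8).
    Reduce coefficients mod 8: 7·t ≡ 7 (mod 8).
    The inverse of 7 mod 8 is 7 (since 7·7 = 49 = 6·8 + 1), so t ≡ 7·7 = 49 ≡ 1 (mod 8).
    Then x = 187 + 7735·1 = 7922, valid modulo lcm(7735, 8) = 61880: x ≡ 7922 (mod 61880).
Verify against each original: 7922 mod 13 = 5, 7922 mod 17 = 0, 7922 mod 5 = 2, 7922 mod 7 = 5, 7922 mod 8 = 2.

x ≡ 7922 (mod 61880).


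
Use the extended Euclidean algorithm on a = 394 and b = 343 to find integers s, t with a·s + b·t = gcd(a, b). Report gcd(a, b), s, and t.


Euclidean algorithm on (394, 343) — divide until remainder is 0:
  394 = 1 · 343 + 51
  343 = 6 · 51 + 37
  51 = 1 · 37 + 14
  37 = 2 · 14 + 9
  14 = 1 · 9 + 5
  9 = 1 · 5 + 4
  5 = 1 · 4 + 1
  4 = 4 · 1 + 0
gcd(394, 343) = 1.
Track Bezout coefficients alongside the remainders: start with r₀ = 394 = a·1 + b·0 (s = 1, t = 0) and r₁ = 343 = a·0 + b·1 (s = 0, t = 1); each new remainder r_{k+1} = r_{k-1} − q_k·r_k inherits s_{k+1} = s_{k-1} − q_k·s_k, t_{k+1} = t_{k-1} − q_k·t_k, so r_k = a·s_k + b·t_k at every step:
  q = 1: r = 51, s = 1 − 1·0 = 1, t = 0 − 1·1 = -1  (check: 394·1 + 343·(-1) = 51)
  q = 6: r = 37, s = 0 − 6·1 = -6, t = 1 − 6·(-1) = 7  (check: 394·(-6) + 343·7 = 37)
  q = 1: r = 14, s = 1 − 1·(-6) = 7, t = -1 − 1·7 = -8  (check: 394·7 + 343·(-8) = 14)
  q = 2: r = 9, s = -6 − 2·7 = -20, t = 7 − 2·(-8) = 23  (check: 394·(-20) + 343·23 = 9)
  q = 1: r = 5, s = 7 − 1·(-20) = 27, t = -8 − 1·23 = -31  (check: 394·27 + 343·(-31) = 5)
  q = 1: r = 4, s = -20 − 1·27 = -47, t = 23 − 1·(-31) = 54  (check: 394·(-47) + 343·54 = 4)
  q = 1: r = 1, s = 27 − 1·(-47) = 74, t = -31 − 1·54 = -85  (check: 394·74 + 343·(-85) = 1)
The row with r = 1 (the gcd) gives the Bezout coefficients s = 74, t = -85.
Result: 394 · (74) + 343 · (-85) = 1.

gcd(394, 343) = 1; s = 74, t = -85 (check: 394·74 + 343·(-85) = 1).


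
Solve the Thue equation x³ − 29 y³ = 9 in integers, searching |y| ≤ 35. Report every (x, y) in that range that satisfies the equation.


The equation is x³ - 29y³ = 9. For fixed y, x³ = 29·y³ + 9, so a solution requires the RHS to be a perfect cube.
Strategy: iterate y from -35 to 35, compute RHS = 29·y³ + 9, and check whether it is a (positive or negative) perfect cube.
Check small values of y:
  y = 0: RHS = 9 is not a perfect cube.
  y = 1: RHS = 38 is not a perfect cube.
  y = -1: RHS = -20 is not a perfect cube.
  y = 2: RHS = 241 is not a perfect cube.
  y = -2: RHS = -223 is not a perfect cube.
  y = 3: RHS = 792 is not a perfect cube.
  y = -3: RHS = -774 is not a perfect cube.
Continuing the search up to |y| = 35 finds no solutions either.
No (x, y) in the scanned range satisfies the equation.

No integer solutions with |y| ≤ 35.


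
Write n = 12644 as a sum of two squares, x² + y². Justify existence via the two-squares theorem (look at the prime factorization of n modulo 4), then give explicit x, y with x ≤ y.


Step 1: Factor n = 12644 = 2^2 · 29 · 109.
Step 2: Check the mod-4 condition on each prime factor: 2 = 2 (special); 29 ≡ 1 (mod 4), exponent 1; 109 ≡ 1 (mod 4), exponent 1.
All primes ≡ 3 (mod 4) appear to even exponent (or don't appear), so by the two-squares theorem n IS expressible as a sum of two squares.
Step 3: Build a representation. Group n = k² · m with k = 2 and m = 29 · 109 = 3161 (a product of primes ≡ 1 (mod 4)); a representation of m scales to one of n via (k·x)² + (k·y)² = k²(x² + y²). Each prime p ≡ 1 (mod 4) is itself a sum of two squares; find a² by testing p − a² for a perfect square:
  29: 29 − 1² = 28, 29 − 2² = 25 = 5² ⇒ 29 = 2² + 5².
  109: 109 − 1² = 108, 109 − 2² = 105, 109 − 3² = 100 = 10² ⇒ 109 = 3² + 10².
  Combine using the Brahmagupta–Fibonacci identity (a² + b²)(c² + d²) = (ac − bd)² + (ad + bc)² = (ac + bd)² + (ad − bc)²:
  29 · 109 = 3161: from (2² + 5²)(3² + 10²), take (2·3 − 5·10, 2·10 + 5·3) = (6 − 50, 20 + 15) = (-44, 35); dropping signs (only squares matter) gives (44, 35); check 44² + 35² = 1936 + 1225 = 3161 ✓.
  Scale by k = 2: (2·44, 2·35) = (88, 70).
Step 4: Order so x ≤ y and verify: 70² + 88² = 4900 + 7744 = 12644 = n. ✓

n = 12644 = 70² + 88² (one valid representation with x ≤ y).


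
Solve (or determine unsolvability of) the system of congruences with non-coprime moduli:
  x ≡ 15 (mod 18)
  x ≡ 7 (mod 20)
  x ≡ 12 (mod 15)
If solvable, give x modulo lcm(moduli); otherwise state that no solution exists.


Moduli 18, 20, 15 are not pairwise coprime, so CRT works modulo lcm(m_i) when all pairwise compatibility conditions hold.
Pairwise compatibility: gcd(m_i, m_j) must divide a_i - a_j for every pair.
Merge one congruence at a time:
  Start: x ≡ 15 (mod 18).
  Combine with x ≡ 7 (mod 20): gcd(18, 20) = 2; 7 - 15 = -8, which IS divisible by 2, so compatible.
    Write x = 15 + 18·t and substitute into x ≡ 7 (mod 20): 18·t ≡ 7 − 15 = -8 (mod 20).
    Divide the congruence (and modulus) by g = 2: 9·t ≡ -4 (mod 10).
    Reduce coefficients mod 10: 9·t ≡ 6 (mod 10).
    The inverse of 9 mod 10 is 9 (since 9·9 = 81 = 8·10 + 1), so t ≡ 9·6 = 54 ≡ 4 (mod 10).
    Then x = 15 + 18·4 = 87, valid modulo lcm(18, 20) = 180: x ≡ 87 (mod 180).
  Combine with x ≡ 12 (mod 15): gcd(180, 15) = 15; 12 - 87 = -75, which IS divisible by 15, so compatible.
    Write x = 87 + 180·t and substitute into x ≡ 12 (mod 15): 180·t ≡ 12 − 87 = -75 (mod 15).
    Divide the congruence (and modulus) by g = 15: 12·t ≡ -5 (mod 1).
    Modulo 1 every t works; take t = 0.
    Then x = 87 + 180·0 = 87, valid modulo lcm(180, 15) = 180: x ≡ 87 (mod 180).
Verify: 87 mod 18 = 15, 87 mod 20 = 7, 87 mod 15 = 12.

x ≡ 87 (mod 180).


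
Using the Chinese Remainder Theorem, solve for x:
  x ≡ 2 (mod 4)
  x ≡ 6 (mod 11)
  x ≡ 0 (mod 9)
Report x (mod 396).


Moduli 4, 11, 9 are pairwise coprime; by CRT there is a unique solution modulo M = 4 · 11 · 9 = 396.
Solve pairwise, accumulating the modulus:
  Start with x ≡ 2 (mod 4).
  Combine with x ≡ 6 (mod 11): since gcd(4, 11) = 1, we get a unique residue mod 44.
    Write x = 2 + 4·t and substitute into x ≡ 6 (mod 11): 4·t ≡ 6 − 2 = 4 (mod 11).
    The inverse of 4 mod 11 is 3 (since 4·3 = 12 = 1·11 + 1), so t ≡ 3·4 = 12 ≡ 1 (mod 11).
    Then x = 2 + 4·1 = 6, valid modulo lcm(4, 11) = 44: x ≡ 6 (mod 44).
  Combine with x ≡ 0 (mod 9): since gcd(44, 9) = 1, we get a unique residue mod 396.
    Write x = 6 + 44·t and substitute into x ≡ 0 (mod 9): 44·t ≡ 0 − 6 = -6 (mod 9).
    Reduce coefficients mod 9: 8·t ≡ 3 (mod 9).
    The inverse of 8 mod 9 is 8 (since 8·8 = 64 = 7·9 + 1), so t ≡ 8·3 = 24 ≡ 6 (mod 9).
    Then x = 6 + 44·6 = 270, valid modulo lcm(44, 9) = 396: x ≡ 270 (mod 396).
Verify: 270 mod 4 = 2 ✓, 270 mod 11 = 6 ✓, 270 mod 9 = 0 ✓.

x ≡ 270 (mod 396).


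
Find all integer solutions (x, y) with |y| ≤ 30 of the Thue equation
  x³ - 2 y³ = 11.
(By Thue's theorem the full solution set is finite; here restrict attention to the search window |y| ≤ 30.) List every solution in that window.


The equation is x³ - 2y³ = 11. For fixed y, x³ = 2·y³ + 11, so a solution requires the RHS to be a perfect cube.
Strategy: iterate y from -30 to 30, compute RHS = 2·y³ + 11, and check whether it is a (positive or negative) perfect cube.
Check small values of y:
  y = 0: RHS = 11 is not a perfect cube.
  y = 1: RHS = 13 is not a perfect cube.
  y = -1: RHS = 9 is not a perfect cube.
  y = 2: RHS = 27 = (3)³ ⇒ x = 3 works.
  y = -2: RHS = -5 is not a perfect cube.
  y = 3: RHS = 65 is not a perfect cube.
  y = -3: RHS = -43 is not a perfect cube.
Continuing the search up to |y| = 30 finds no further solutions beyond those listed.
Collected solutions: (3, 2).

Solutions (with |y| ≤ 30): (3, 2).


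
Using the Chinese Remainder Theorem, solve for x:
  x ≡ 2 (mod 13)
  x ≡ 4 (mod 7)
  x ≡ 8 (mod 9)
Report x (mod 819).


Moduli 13, 7, 9 are pairwise coprime; by CRT there is a unique solution modulo M = 13 · 7 · 9 = 819.
Solve pairwise, accumulating the modulus:
  Start with x ≡ 2 (mod 13).
  Combine with x ≡ 4 (mod 7): since gcd(13, 7) = 1, we get a unique residue mod 91.
    Write x = 2 + 13·t and substitute into x ≡ 4 (mod 7): 13·t ≡ 4 − 2 = 2 (mod 7).
    Reduce coefficients mod 7: 6·t ≡ 2 (mod 7).
    The inverse of 6 mod 7 is 6 (since 6·6 = 36 = 5·7 + 1), so t ≡ 6·2 = 12 ≡ 5 (mod 7).
    Then x = 2 + 13·5 = 67, valid modulo lcm(13, 7) = 91: x ≡ 67 (mod 91).
  Combine with x ≡ 8 (mod 9): since gcd(91, 9) = 1, we get a unique residue mod 819.
    Write x = 67 + 91·t and substitute into x ≡ 8 (mod 9): 91·t ≡ 8 − 67 = -59 (mod 9).
    Reduce coefficients mod 9: 1·t ≡ 4 (mod 9).
    So t ≡ 4 (mod 9).
    Then x = 67 + 91·4 = 431, valid modulo lcm(91, 9) = 819: x ≡ 431 (mod 819).
Verify: 431 mod 13 = 2 ✓, 431 mod 7 = 4 ✓, 431 mod 9 = 8 ✓.

x ≡ 431 (mod 819).


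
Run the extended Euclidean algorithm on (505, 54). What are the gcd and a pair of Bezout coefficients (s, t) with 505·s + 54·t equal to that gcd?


Euclidean algorithm on (505, 54) — divide until remainder is 0:
  505 = 9 · 54 + 19
  54 = 2 · 19 + 16
  19 = 1 · 16 + 3
  16 = 5 · 3 + 1
  3 = 3 · 1 + 0
gcd(505, 54) = 1.
Track Bezout coefficients alongside the remainders: start with r₀ = 505 = a·1 + b·0 (s = 1, t = 0) and r₁ = 54 = a·0 + b·1 (s = 0, t = 1); each new remainder r_{k+1} = r_{k-1} − q_k·r_k inherits s_{k+1} = s_{k-1} − q_k·s_k, t_{k+1} = t_{k-1} − q_k·t_k, so r_k = a·s_k + b·t_k at every step:
  q = 9: r = 19, s = 1 − 9·0 = 1, t = 0 − 9·1 = -9  (check: 505·1 + 54·(-9) = 19)
  q = 2: r = 16, s = 0 − 2·1 = -2, t = 1 − 2·(-9) = 19  (check: 505·(-2) + 54·19 = 16)
  q = 1: r = 3, s = 1 − 1·(-2) = 3, t = -9 − 1·19 = -28  (check: 505·3 + 54·(-28) = 3)
  q = 5: r = 1, s = -2 − 5·3 = -17, t = 19 − 5·(-28) = 159  (check: 505·(-17) + 54·159 = 1)
The row with r = 1 (the gcd) gives the Bezout coefficients s = -17, t = 159.
Result: 505 · (-17) + 54 · (159) = 1.

gcd(505, 54) = 1; s = -17, t = 159 (check: 505·(-17) + 54·159 = 1).


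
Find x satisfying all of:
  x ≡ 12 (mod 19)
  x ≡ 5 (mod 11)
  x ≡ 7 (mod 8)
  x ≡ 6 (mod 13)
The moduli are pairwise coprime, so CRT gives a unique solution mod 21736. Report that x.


Product of moduli M = 19 · 11 · 8 · 13 = 21736.
Merge one congruence at a time:
  Start: x ≡ 12 (mod 19).
  Combine with x ≡ 5 (mod 11); new modulus lcm = 209.
    Write x = 12 + 19·t and substitute into x ≡ 5 (mod 11): 19·t ≡ 5 − 12 = -7 (mod 11).
    Reduce coefficients mod 11: 8·t ≡ 4 (mod 11).
    The inverse of 8 mod 11 is 7 (since 8·7 = 56 = 5·11 + 1), so t ≡ 7·4 = 28 ≡ 6 (mod 11).
    Then x = 12 + 19·6 = 126, valid modulo lcm(19, 11) = 209: x ≡ 126 (mod 209).
  Combine with x ≡ 7 (mod 8); new modulus lcm = 1672.
    Write x = 126 + 209·t and substitute into x ≡ 7 (mod 8): 209·t ≡ 7 − 126 = -119 (mod 8).
    Reduce coefficients mod 8: 1·t ≡ 1 (mod 8).
    So t ≡ 1 (mod 8).
    Then x = 126 + 209·1 = 335, valid modulo lcm(209, 8) = 1672: x ≡ 335 (mod 1672).
  Combine with x ≡ 6 (mod 13); new modulus lcm = 21736.
    Write x = 335 + 1672·t and substitute into x ≡ 6 (mod 13): 1672·t ≡ 6 − 335 = -329 (mod 13).
    Reduce coefficients mod 13: 8·t ≡ 9 (mod 13).
    The inverse of 8 mod 13 is 5 (since 8·5 = 40 = 3·13 + 1), so t ≡ 5·9 = 45 ≡ 6 (mod 13).
    Then x = 335 + 1672·6 = 10367, valid modulo lcm(1672, 13) = 21736: x ≡ 10367 (mod 21736).
Verify against each original: 10367 mod 19 = 12, 10367 mod 11 = 5, 10367 mod 8 = 7, 10367 mod 13 = 6.

x ≡ 10367 (mod 21736).


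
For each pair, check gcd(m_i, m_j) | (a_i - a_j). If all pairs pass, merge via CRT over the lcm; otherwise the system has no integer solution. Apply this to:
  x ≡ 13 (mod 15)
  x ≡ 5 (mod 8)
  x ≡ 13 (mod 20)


Moduli 15, 8, 20 are not pairwise coprime, so CRT works modulo lcm(m_i) when all pairwise compatibility conditions hold.
Pairwise compatibility: gcd(m_i, m_j) must divide a_i - a_j for every pair.
Merge one congruence at a time:
  Start: x ≡ 13 (mod 15).
  Combine with x ≡ 5 (mod 8): gcd(15, 8) = 1; 5 - 13 = -8, which IS divisible by 1, so compatible.
    Write x = 13 + 15·t and substitute into x ≡ 5 (mod 8): 15·t ≡ 5 − 13 = -8 (mod 8).
    Reduce coefficients mod 8: 7·t ≡ 0 (mod 8).
    The inverse of 7 mod 8 is 7 (since 7·7 = 49 = 6·8 + 1), so t ≡ 7·0 = 0 ≡ 0 (mod 8).
    Then x = 13 + 15·0 = 13, valid modulo lcm(15, 8) = 120: x ≡ 13 (mod 120).
  Combine with x ≡ 13 (mod 20): gcd(120, 20) = 20; 13 - 13 = 0, which IS divisible by 20, so compatible.
    Write x = 13 + 120·t and substitute into x ≡ 13 (mod 20): 120·t ≡ 13 − 13 = 0 (mod 20).
    Divide the congruence (and modulus) by g = 20: 6·t ≡ 0 (mod 1).
    Modulo 1 every t works; take t = 0.
    Then x = 13 + 120·0 = 13, valid modulo lcm(120, 20) = 120: x ≡ 13 (mod 120).
Verify: 13 mod 15 = 13, 13 mod 8 = 5, 13 mod 20 = 13.

x ≡ 13 (mod 120).


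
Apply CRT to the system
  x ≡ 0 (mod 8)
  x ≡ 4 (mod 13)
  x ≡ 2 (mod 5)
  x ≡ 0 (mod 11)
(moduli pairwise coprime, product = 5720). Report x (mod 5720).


Product of moduli M = 8 · 13 · 5 · 11 = 5720.
Merge one congruence at a time:
  Start: x ≡ 0 (mod 8).
  Combine with x ≡ 4 (mod 13); new modulus lcm = 104.
    Write x = 0 + 8·t and substitute into x ≡ 4 (mod 13): 8·t ≡ 4 − 0 = 4 (mod 13).
    The inverse of 8 mod 13 is 5 (since 8·5 = 40 = 3·13 + 1), so t ≡ 5·4 = 20 ≡ 7 (mod 13).
    Then x = 0 + 8·7 = 56, valid modulo lcm(8, 13) = 104: x ≡ 56 (mod 104).
  Combine with x ≡ 2 (mod 5); new modulus lcm = 520.
    Write x = 56 + 104·t and substitute into x ≡ 2 (mod 5): 104·t ≡ 2 − 56 = -54 (mod 5).
    Reduce coefficients mod 5: 4·t ≡ 1 (mod 5).
    The inverse of 4 mod 5 is 4 (since 4·4 = 16 = 3·5 + 1), so t ≡ 4·1 = 4 ≡ 4 (mod 5).
    Then x = 56 + 104·4 = 472, valid modulo lcm(104, 5) = 520: x ≡ 472 (mod 520).
  Combine with x ≡ 0 (mod 11); new modulus lcm = 5720.
    Write x = 472 + 520·t and substitute into x ≡ 0 (mod 11): 520·t ≡ 0 − 472 = -472 (mod 11).
    Reduce coefficients mod 11: 3·t ≡ 1 (mod 11).
    The inverse of 3 mod 11 is 4 (since 3·4 = 12 = 1·11 + 1), so t ≡ 4·1 = 4 ≡ 4 (mod 11).
    Then x = 472 + 520·4 = 2552, valid modulo lcm(520, 11) = 5720: x ≡ 2552 (mod 5720).
Verify against each original: 2552 mod 8 = 0, 2552 mod 13 = 4, 2552 mod 5 = 2, 2552 mod 11 = 0.

x ≡ 2552 (mod 5720).


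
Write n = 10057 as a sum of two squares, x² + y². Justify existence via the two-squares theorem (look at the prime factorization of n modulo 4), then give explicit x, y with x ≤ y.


Step 1: Factor n = 10057 = 89 · 113.
Step 2: Check the mod-4 condition on each prime factor: 89 ≡ 1 (mod 4), exponent 1; 113 ≡ 1 (mod 4), exponent 1.
All primes ≡ 3 (mod 4) appear to even exponent (or don't appear), so by the two-squares theorem n IS expressible as a sum of two squares.
Step 3: Build a representation. Here n = 89 · 113 is a product of primes ≡ 1 (mod 4). Each prime p ≡ 1 (mod 4) is itself a sum of two squares; find a² by testing p − a² for a perfect square:
  89: 89 − 1² = 88, 89 − 2² = 85, 89 − 3² = 80, 89 − 4² = 73, 89 − 5² = 64 = 8² ⇒ 89 = 5² + 8².
  113: 113 − 1² = 112, 113 − 2² = 109, 113 − 3² = 104, 113 − 4² = 97, 113 − 5² = 88, 113 − 6² = 77, 113 − 7² = 64 = 8² ⇒ 113 = 7² + 8².
  Combine using the Brahmagupta–Fibonacci identity (a² + b²)(c² + d²) = (ac − bd)² + (ad + bc)² = (ac + bd)² + (ad − bc)²:
  89 · 113 = 10057: from (5² + 8²)(7² + 8²), take (5·7 − 8·8, 5·8 + 8·7) = (35 − 64, 40 + 56) = (-29, 96); dropping signs (only squares matter) gives (29, 96); check 29² + 96² = 841 + 9216 = 10057 ✓.
Step 4: Order so x ≤ y and verify: 29² + 96² = 841 + 9216 = 10057 = n. ✓

n = 10057 = 29² + 96² (one valid representation with x ≤ y).


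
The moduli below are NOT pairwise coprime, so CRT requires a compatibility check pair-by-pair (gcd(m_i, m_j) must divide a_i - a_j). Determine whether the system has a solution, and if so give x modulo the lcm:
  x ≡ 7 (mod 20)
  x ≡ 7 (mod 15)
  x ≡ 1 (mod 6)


Moduli 20, 15, 6 are not pairwise coprime, so CRT works modulo lcm(m_i) when all pairwise compatibility conditions hold.
Pairwise compatibility: gcd(m_i, m_j) must divide a_i - a_j for every pair.
Merge one congruence at a time:
  Start: x ≡ 7 (mod 20).
  Combine with x ≡ 7 (mod 15): gcd(20, 15) = 5; 7 - 7 = 0, which IS divisible by 5, so compatible.
    Write x = 7 + 20·t and substitute into x ≡ 7 (mod 15): 20·t ≡ 7 − 7 = 0 (mod 15).
    Divide the congruence (and modulus) by g = 5: 4·t ≡ 0 (mod 3).
    Reduce coefficients mod 3: 1·t ≡ 0 (mod 3).
    So t ≡ 0 (mod 3).
    Then x = 7 + 20·0 = 7, valid modulo lcm(20, 15) = 60: x ≡ 7 (mod 60).
  Combine with x ≡ 1 (mod 6): gcd(60, 6) = 6; 1 - 7 = -6, which IS divisible by 6, so compatible.
    Write x = 7 + 60·t and substitute into x ≡ 1 (mod 6): 60·t ≡ 1 − 7 = -6 (mod 6).
    Divide the congruence (and modulus) by g = 6: 10·t ≡ -1 (mod 1).
    Modulo 1 every t works; take t = 0.
    Then x = 7 + 60·0 = 7, valid modulo lcm(60, 6) = 60: x ≡ 7 (mod 60).
Verify: 7 mod 20 = 7, 7 mod 15 = 7, 7 mod 6 = 1.

x ≡ 7 (mod 60).


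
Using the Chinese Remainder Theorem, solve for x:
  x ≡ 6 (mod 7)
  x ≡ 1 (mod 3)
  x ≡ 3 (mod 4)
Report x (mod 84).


Moduli 7, 3, 4 are pairwise coprime; by CRT there is a unique solution modulo M = 7 · 3 · 4 = 84.
Solve pairwise, accumulating the modulus:
  Start with x ≡ 6 (mod 7).
  Combine with x ≡ 1 (mod 3): since gcd(7, 3) = 1, we get a unique residue mod 21.
    Write x = 6 + 7·t and substitute into x ≡ 1 (mod 3): 7·t ≡ 1 − 6 = -5 (mod 3).
    Reduce coefficients mod 3: 1·t ≡ 1 (mod 3).
    So t ≡ 1 (mod 3).
    Then x = 6 + 7·1 = 13, valid modulo lcm(7, 3) = 21: x ≡ 13 (mod 21).
  Combine with x ≡ 3 (mod 4): since gcd(21, 4) = 1, we get a unique residue mod 84.
    Write x = 13 + 21·t and substitute into x ≡ 3 (mod 4): 21·t ≡ 3 − 13 = -10 (mod 4).
    Reduce coefficients mod 4: 1·t ≡ 2 (mod 4).
    So t ≡ 2 (mod 4).
    Then x = 13 + 21·2 = 55, valid modulo lcm(21, 4) = 84: x ≡ 55 (mod 84).
Verify: 55 mod 7 = 6 ✓, 55 mod 3 = 1 ✓, 55 mod 4 = 3 ✓.

x ≡ 55 (mod 84).


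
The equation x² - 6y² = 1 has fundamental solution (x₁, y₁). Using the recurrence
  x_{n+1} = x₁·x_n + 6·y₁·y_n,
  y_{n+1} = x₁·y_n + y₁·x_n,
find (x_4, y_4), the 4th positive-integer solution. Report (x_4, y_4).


Step 1: Find the fundamental solution (x₁, y₁) of x² - 6y² = 1.
  Expand √6 as a continued fraction. a₀ = ⌊√6⌋ = 2; iterate m_{k+1} = d_k·a_k − m_k, d_{k+1} = (6 − m_{k+1}²)/d_k, a_{k+1} = ⌊(a₀ + m_{k+1})/d_{k+1}⌋ (starting m₀ = 0, d₀ = 1), with convergents p_k = a_k·p_{k-1} + p_{k-2}, q_k = a_k·q_{k-1} + q_{k-2} (p₋₁ = 1, q₋₁ = 0):
  k = 0: a₀ = 2; p₀/q₀ = 2/1; p₀² − 6·q₀² = 4 − 6 = -2.
  k = 1: m = 2, d = 2, a = ⌊(2 + 2)/2⌋ = 2; p/q = (2·2 + 1)/(2·1 + 0) = 5/2; p² − 6·q² = 25 − 24 = 1.
  The first convergent with p² − 6·q² = 1 gives the fundamental solution (x₁, y₁) = (5, 2).
Step 2: Apply the recurrence (x_{n+1}, y_{n+1}) = (x₁x_n + 6y₁y_n, x₁y_n + y₁x_n) repeatedly.
  From (x_1, y_1) = (5, 2): x_2 = 5·5 + 6·2·2 = 49; y_2 = 5·2 + 2·5 = 20.
  From (x_2, y_2) = (49, 20): x_3 = 5·49 + 6·2·20 = 485; y_3 = 5·20 + 2·49 = 198.
  From (x_3, y_3) = (485, 198): x_4 = 5·485 + 6·2·198 = 4801; y_4 = 5·198 + 2·485 = 1960.
Step 3: Verify x_4² - 6·y_4² = 23049601 - 23049600 = 1 (should be 1). ✓

(x_1, y_1) = (5, 2); (x_4, y_4) = (4801, 1960).


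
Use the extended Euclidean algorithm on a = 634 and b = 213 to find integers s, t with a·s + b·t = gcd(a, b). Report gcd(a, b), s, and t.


Euclidean algorithm on (634, 213) — divide until remainder is 0:
  634 = 2 · 213 + 208
  213 = 1 · 208 + 5
  208 = 41 · 5 + 3
  5 = 1 · 3 + 2
  3 = 1 · 2 + 1
  2 = 2 · 1 + 0
gcd(634, 213) = 1.
Track Bezout coefficients alongside the remainders: start with r₀ = 634 = a·1 + b·0 (s = 1, t = 0) and r₁ = 213 = a·0 + b·1 (s = 0, t = 1); each new remainder r_{k+1} = r_{k-1} − q_k·r_k inherits s_{k+1} = s_{k-1} − q_k·s_k, t_{k+1} = t_{k-1} − q_k·t_k, so r_k = a·s_k + b·t_k at every step:
  q = 2: r = 208, s = 1 − 2·0 = 1, t = 0 − 2·1 = -2  (check: 634·1 + 213·(-2) = 208)
  q = 1: r = 5, s = 0 − 1·1 = -1, t = 1 − 1·(-2) = 3  (check: 634·(-1) + 213·3 = 5)
  q = 41: r = 3, s = 1 − 41·(-1) = 42, t = -2 − 41·3 = -125  (check: 634·42 + 213·(-125) = 3)
  q = 1: r = 2, s = -1 − 1·42 = -43, t = 3 − 1·(-125) = 128  (check: 634·(-43) + 213·128 = 2)
  q = 1: r = 1, s = 42 − 1·(-43) = 85, t = -125 − 1·128 = -253  (check: 634·85 + 213·(-253) = 1)
The row with r = 1 (the gcd) gives the Bezout coefficients s = 85, t = -253.
Result: 634 · (85) + 213 · (-253) = 1.

gcd(634, 213) = 1; s = 85, t = -253 (check: 634·85 + 213·(-253) = 1).


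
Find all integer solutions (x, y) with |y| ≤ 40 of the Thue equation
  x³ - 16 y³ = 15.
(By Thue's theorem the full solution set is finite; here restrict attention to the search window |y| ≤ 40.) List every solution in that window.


The equation is x³ - 16y³ = 15. For fixed y, x³ = 16·y³ + 15, so a solution requires the RHS to be a perfect cube.
Strategy: iterate y from -40 to 40, compute RHS = 16·y³ + 15, and check whether it is a (positive or negative) perfect cube.
Check small values of y:
  y = 0: RHS = 15 is not a perfect cube.
  y = 1: RHS = 31 is not a perfect cube.
  y = -1: RHS = -1 = (-1)³ ⇒ x = -1 works.
  y = 2: RHS = 143 is not a perfect cube.
  y = -2: RHS = -113 is not a perfect cube.
  y = 3: RHS = 447 is not a perfect cube.
  y = -3: RHS = -417 is not a perfect cube.
Continuing the search up to |y| = 40 finds no further solutions beyond those listed.
Collected solutions: (-1, -1).

Solutions (with |y| ≤ 40): (-1, -1).


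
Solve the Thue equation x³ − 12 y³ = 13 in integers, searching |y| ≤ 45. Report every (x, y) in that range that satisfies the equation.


The equation is x³ - 12y³ = 13. For fixed y, x³ = 12·y³ + 13, so a solution requires the RHS to be a perfect cube.
Strategy: iterate y from -45 to 45, compute RHS = 12·y³ + 13, and check whether it is a (positive or negative) perfect cube.
Check small values of y:
  y = 0: RHS = 13 is not a perfect cube.
  y = 1: RHS = 25 is not a perfect cube.
  y = -1: RHS = 1 = (1)³ ⇒ x = 1 works.
  y = 2: RHS = 109 is not a perfect cube.
  y = -2: RHS = -83 is not a perfect cube.
  y = 3: RHS = 337 is not a perfect cube.
  y = -3: RHS = -311 is not a perfect cube.
Continuing the search up to |y| = 45 finds no further solutions beyond those listed.
Collected solutions: (1, -1).

Solutions (with |y| ≤ 45): (1, -1).


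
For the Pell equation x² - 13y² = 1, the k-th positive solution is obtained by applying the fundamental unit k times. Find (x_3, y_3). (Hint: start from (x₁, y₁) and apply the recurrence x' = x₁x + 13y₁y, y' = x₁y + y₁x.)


Step 1: Find the fundamental solution (x₁, y₁) of x² - 13y² = 1.
  Expand √13 as a continued fraction. a₀ = ⌊√13⌋ = 3; iterate m_{k+1} = d_k·a_k − m_k, d_{k+1} = (13 − m_{k+1}²)/d_k, a_{k+1} = ⌊(a₀ + m_{k+1})/d_{k+1}⌋ (starting m₀ = 0, d₀ = 1), with convergents p_k = a_k·p_{k-1} + p_{k-2}, q_k = a_k·q_{k-1} + q_{k-2} (p₋₁ = 1, q₋₁ = 0):
  k = 0: a₀ = 3; p₀/q₀ = 3/1; p₀² − 13·q₀² = 9 − 13 = -4.
  k = 1: m = 3, d = 4, a = ⌊(3 + 3)/4⌋ = 1; p/q = (1·3 + 1)/(1·1 + 0) = 4/1; p² − 13·q² = 16 − 13 = 3.
  k = 2: m = 1, d = 3, a = ⌊(3 + 1)/3⌋ = 1; p/q = (1·4 + 3)/(1·1 + 1) = 7/2; p² − 13·q² = 49 − 52 = -3.
  k = 3: m = 2, d = 3, a = ⌊(3 + 2)/3⌋ = 1; p/q = (1·7 + 4)/(1·2 + 1) = 11/3; p² − 13·q² = 121 − 117 = 4.
  k = 4: m = 1, d = 4, a = ⌊(3 + 1)/4⌋ = 1; p/q = (1·11 + 7)/(1·3 + 2) = 18/5; p² − 13·q² = 324 − 325 = -1.
  k = 5: m = 3, d = 1, a = ⌊(3 + 3)/1⌋ = 6; p/q = (6·18 + 11)/(6·5 + 3) = 119/33; p² − 13·q² = 14161 − 14157 = 4.
  k = 6: m = 3, d = 4, a = ⌊(3 + 3)/4⌋ = 1; p/q = (1·119 + 18)/(1·33 + 5) = 137/38; p² − 13·q² = 18769 − 18772 = -3.
  k = 7: m = 1, d = 3, a = ⌊(3 + 1)/3⌋ = 1; p/q = (1·137 + 119)/(1·38 + 33) = 256/71; p² − 13·q² = 65536 − 65533 = 3.
  k = 8: m = 2, d = 3, a = ⌊(3 + 2)/3⌋ = 1; p/q = (1·256 + 137)/(1·71 + 38) = 393/109; p² − 13·q² = 154449 − 154453 = -4.
  k = 9: m = 1, d = 4, a = ⌊(3 + 1)/4⌋ = 1; p/q = (1·393 + 256)/(1·109 + 71) = 649/180; p² − 13·q² = 421201 − 421200 = 1.
  The first convergent with p² − 13·q² = 1 gives the fundamental solution (x₁, y₁) = (649, 180).
Step 2: Apply the recurrence (x_{n+1}, y_{n+1}) = (x₁x_n + 13y₁y_n, x₁y_n + y₁x_n) repeatedly.
  From (x_1, y_1) = (649, 180): x_2 = 649·649 + 13·180·180 = 842401; y_2 = 649·180 + 180·649 = 233640.
  From (x_2, y_2) = (842401, 233640): x_3 = 649·842401 + 13·180·233640 = 1093435849; y_3 = 649·233640 + 180·842401 = 303264540.
Step 3: Verify x_3² - 13·y_3² = 1195601955878350801 - 1195601955878350800 = 1 (should be 1). ✓

(x_1, y_1) = (649, 180); (x_3, y_3) = (1093435849, 303264540).


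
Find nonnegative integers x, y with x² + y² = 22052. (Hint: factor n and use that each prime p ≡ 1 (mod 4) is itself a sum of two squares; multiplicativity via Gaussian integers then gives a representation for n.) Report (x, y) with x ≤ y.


Step 1: Factor n = 22052 = 2^2 · 37 · 149.
Step 2: Check the mod-4 condition on each prime factor: 2 = 2 (special); 37 ≡ 1 (mod 4), exponent 1; 149 ≡ 1 (mod 4), exponent 1.
All primes ≡ 3 (mod 4) appear to even exponent (or don't appear), so by the two-squares theorem n IS expressible as a sum of two squares.
Step 3: Build a representation. Group n = k² · m with k = 2 and m = 37 · 149 = 5513 (a product of primes ≡ 1 (mod 4)); a representation of m scales to one of n via (k·x)² + (k·y)² = k²(x² + y²). Each prime p ≡ 1 (mod 4) is itself a sum of two squares; find a² by testing p − a² for a perfect square:
  37: 37 − 1² = 36 = 6² ⇒ 37 = 1² + 6².
  149: 149 − 1² = 148, 149 − 2² = 145, 149 − 3² = 140, 149 − 4² = 133, 149 − 5² = 124, 149 − 6² = 113, 149 − 7² = 100 = 10² ⇒ 149 = 7² + 10².
  Combine using the Brahmagupta–Fibonacci identity (a² + b²)(c² + d²) = (ac − bd)² + (ad + bc)² = (ac + bd)² + (ad − bc)²:
  37 · 149 = 5513: from (1² + 6²)(7² + 10²), take (1·7 − 6·10, 1·10 + 6·7) = (7 − 60, 10 + 42) = (-53, 52); dropping signs (only squares matter) gives (53, 52); check 53² + 52² = 2809 + 2704 = 5513 ✓.
  Scale by k = 2: (2·53, 2·52) = (106, 104).
Step 4: Order so x ≤ y and verify: 104² + 106² = 10816 + 11236 = 22052 = n. ✓

n = 22052 = 104² + 106² (one valid representation with x ≤ y).


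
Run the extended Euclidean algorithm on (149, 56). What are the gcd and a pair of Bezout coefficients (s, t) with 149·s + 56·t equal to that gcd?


Euclidean algorithm on (149, 56) — divide until remainder is 0:
  149 = 2 · 56 + 37
  56 = 1 · 37 + 19
  37 = 1 · 19 + 18
  19 = 1 · 18 + 1
  18 = 18 · 1 + 0
gcd(149, 56) = 1.
Track Bezout coefficients alongside the remainders: start with r₀ = 149 = a·1 + b·0 (s = 1, t = 0) and r₁ = 56 = a·0 + b·1 (s = 0, t = 1); each new remainder r_{k+1} = r_{k-1} − q_k·r_k inherits s_{k+1} = s_{k-1} − q_k·s_k, t_{k+1} = t_{k-1} − q_k·t_k, so r_k = a·s_k + b·t_k at every step:
  q = 2: r = 37, s = 1 − 2·0 = 1, t = 0 − 2·1 = -2  (check: 149·1 + 56·(-2) = 37)
  q = 1: r = 19, s = 0 − 1·1 = -1, t = 1 − 1·(-2) = 3  (check: 149·(-1) + 56·3 = 19)
  q = 1: r = 18, s = 1 − 1·(-1) = 2, t = -2 − 1·3 = -5  (check: 149·2 + 56·(-5) = 18)
  q = 1: r = 1, s = -1 − 1·2 = -3, t = 3 − 1·(-5) = 8  (check: 149·(-3) + 56·8 = 1)
The row with r = 1 (the gcd) gives the Bezout coefficients s = -3, t = 8.
Result: 149 · (-3) + 56 · (8) = 1.

gcd(149, 56) = 1; s = -3, t = 8 (check: 149·(-3) + 56·8 = 1).


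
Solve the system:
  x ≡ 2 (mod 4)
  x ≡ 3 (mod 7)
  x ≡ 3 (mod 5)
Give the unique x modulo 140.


Moduli 4, 7, 5 are pairwise coprime; by CRT there is a unique solution modulo M = 4 · 7 · 5 = 140.
Solve pairwise, accumulating the modulus:
  Start with x ≡ 2 (mod 4).
  Combine with x ≡ 3 (mod 7): since gcd(4, 7) = 1, we get a unique residue mod 28.
    Write x = 2 + 4·t and substitute into x ≡ 3 (mod 7): 4·t ≡ 3 − 2 = 1 (mod 7).
    The inverse of 4 mod 7 is 2 (since 4·2 = 8 = 1·7 + 1), so t ≡ 2·1 = 2 ≡ 2 (mod 7).
    Then x = 2 + 4·2 = 10, valid modulo lcm(4, 7) = 28: x ≡ 10 (mod 28).
  Combine with x ≡ 3 (mod 5): since gcd(28, 5) = 1, we get a unique residue mod 140.
    Write x = 10 + 28·t and substitute into x ≡ 3 (mod 5): 28·t ≡ 3 − 10 = -7 (mod 5).
    Reduce coefficients mod 5: 3·t ≡ 3 (mod 5).
    The inverse of 3 mod 5 is 2 (since 3·2 = 6 = 1·5 + 1), so t ≡ 2·3 = 6 ≡ 1 (mod 5).
    Then x = 10 + 28·1 = 38, valid modulo lcm(28, 5) = 140: x ≡ 38 (mod 140).
Verify: 38 mod 4 = 2 ✓, 38 mod 7 = 3 ✓, 38 mod 5 = 3 ✓.

x ≡ 38 (mod 140).


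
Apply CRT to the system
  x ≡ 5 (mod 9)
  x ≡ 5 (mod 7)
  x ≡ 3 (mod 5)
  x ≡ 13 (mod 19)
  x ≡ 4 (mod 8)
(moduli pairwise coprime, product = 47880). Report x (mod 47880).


Product of moduli M = 9 · 7 · 5 · 19 · 8 = 47880.
Merge one congruence at a time:
  Start: x ≡ 5 (mod 9).
  Combine with x ≡ 5 (mod 7); new modulus lcm = 63.
    Write x = 5 + 9·t and substitute into x ≡ 5 (mod 7): 9·t ≡ 5 − 5 = 0 (mod 7).
    Reduce coefficients mod 7: 2·t ≡ 0 (mod 7).
    The inverse of 2 mod 7 is 4 (since 2·4 = 8 = 1·7 + 1), so t ≡ 4·0 = 0 ≡ 0 (mod 7).
    Then x = 5 + 9·0 = 5, valid modulo lcm(9, 7) = 63: x ≡ 5 (mod 63).
  Combine with x ≡ 3 (mod 5); new modulus lcm = 315.
    Write x = 5 + 63·t and substitute into x ≡ 3 (mod 5): 63·t ≡ 3 − 5 = -2 (mod 5).
    Reduce coefficients mod 5: 3·t ≡ 3 (mod 5).
    The inverse of 3 mod 5 is 2 (since 3·2 = 6 = 1·5 + 1), so t ≡ 2·3 = 6 ≡ 1 (mod 5).
    Then x = 5 + 63·1 = 68, valid modulo lcm(63, 5) = 315: x ≡ 68 (mod 315).
  Combine with x ≡ 13 (mod 19); new modulus lcm = 5985.
    Write x = 68 + 315·t and substitute into x ≡ 13 (mod 19): 315·t ≡ 13 − 68 = -55 (mod 19).
    Reduce coefficients mod 19: 11·t ≡ 2 (mod 19).
    The inverse of 11 mod 19 is 7 (since 11·7 = 77 = 4·19 + 1), so t ≡ 7·2 = 14 ≡ 14 (mod 19).
    Then x = 68 + 315·14 = 4478, valid modulo lcm(315, 19) = 5985: x ≡ 4478 (mod 5985).
  Combine with x ≡ 4 (mod 8); new modulus lcm = 47880.
    Write x = 4478 + 5985·t and substitute into x ≡ 4 (mod 8): 5985·t ≡ 4 − 4478 = -4474 (mod 8).
    Reduce coefficients mod 8: 1·t ≡ 6 (mod 8).
    So t ≡ 6 (mod 8).
    Then x = 4478 + 5985·6 = 40388, valid modulo lcm(5985, 8) = 47880: x ≡ 40388 (mod 47880).
Verify against each original: 40388 mod 9 = 5, 40388 mod 7 = 5, 40388 mod 5 = 3, 40388 mod 19 = 13, 40388 mod 8 = 4.

x ≡ 40388 (mod 47880).
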